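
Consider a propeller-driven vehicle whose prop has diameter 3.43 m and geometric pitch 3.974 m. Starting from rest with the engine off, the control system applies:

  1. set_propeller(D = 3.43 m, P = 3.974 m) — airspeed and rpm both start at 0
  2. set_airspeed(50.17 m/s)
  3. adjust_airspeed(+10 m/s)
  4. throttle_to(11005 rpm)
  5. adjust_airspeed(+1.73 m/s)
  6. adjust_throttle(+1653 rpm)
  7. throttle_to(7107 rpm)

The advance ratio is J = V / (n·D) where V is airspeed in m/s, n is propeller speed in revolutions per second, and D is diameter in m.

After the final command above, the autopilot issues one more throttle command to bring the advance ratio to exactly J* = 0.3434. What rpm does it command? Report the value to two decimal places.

rpm = 3153.17

set_propeller: D = 3.43 m, P = 3.974 m (p = P/D = 1.158601); state ← (V=0, rpm=0)
set_airspeed(50.17): V ← 50.17 m/s
adjust_airspeed(+10): V ← 50.17 +10 = 60.17 m/s
throttle_to(11005): rpm ← 11005
adjust_airspeed(+1.73): V ← 60.17 +1.73 = 61.9 m/s
adjust_throttle(+1653): rpm ← 11005 +1653 = 12658
throttle_to(7107): rpm ← 7107
final state: V = 61.9 m/s, rpm = 7107 → n = rpm/60 = 118.450000 rev/s
target J* = 0.3434; solve J* = V/(n·D) for n: n = V/(J*·D) = 61.9/(0.3434 × 3.43) = 52.552846 rev/s
rpm = 60·n = 3153.170745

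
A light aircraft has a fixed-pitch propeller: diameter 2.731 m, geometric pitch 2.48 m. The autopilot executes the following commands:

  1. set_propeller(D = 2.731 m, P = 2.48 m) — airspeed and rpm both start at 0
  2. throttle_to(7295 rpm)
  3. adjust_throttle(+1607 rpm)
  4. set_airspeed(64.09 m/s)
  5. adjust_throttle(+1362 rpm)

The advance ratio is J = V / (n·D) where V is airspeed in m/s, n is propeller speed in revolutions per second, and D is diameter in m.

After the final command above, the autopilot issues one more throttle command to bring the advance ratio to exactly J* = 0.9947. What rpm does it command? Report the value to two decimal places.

rpm = 1415.56

set_propeller: D = 2.731 m, P = 2.48 m (p = P/D = 0.908092); state ← (V=0, rpm=0)
throttle_to(7295): rpm ← 7295
adjust_throttle(+1607): rpm ← 7295 +1607 = 8902
set_airspeed(64.09): V ← 64.09 m/s
adjust_throttle(+1362): rpm ← 8902 +1362 = 10264
final state: V = 64.09 m/s, rpm = 10264 → n = rpm/60 = 171.066667 rev/s
target J* = 0.9947; solve J* = V/(n·D) for n: n = V/(J*·D) = 64.09/(0.9947 × 2.731) = 23.592635 rev/s
rpm = 60·n = 1415.558115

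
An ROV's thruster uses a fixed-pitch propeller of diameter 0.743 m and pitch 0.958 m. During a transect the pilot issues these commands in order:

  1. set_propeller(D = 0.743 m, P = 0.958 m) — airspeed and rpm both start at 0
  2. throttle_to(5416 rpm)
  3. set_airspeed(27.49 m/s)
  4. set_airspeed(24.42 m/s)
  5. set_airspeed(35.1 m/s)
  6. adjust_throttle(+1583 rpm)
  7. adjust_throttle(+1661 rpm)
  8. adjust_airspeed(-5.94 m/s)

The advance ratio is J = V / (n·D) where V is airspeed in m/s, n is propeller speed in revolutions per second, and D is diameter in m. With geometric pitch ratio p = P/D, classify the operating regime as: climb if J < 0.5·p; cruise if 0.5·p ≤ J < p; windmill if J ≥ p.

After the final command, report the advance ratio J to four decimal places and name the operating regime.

J = 0.2719, regime = climb

set_propeller: D = 0.743 m, P = 0.958 m (p = P/D = 1.289367); state ← (V=0, rpm=0)
throttle_to(5416): rpm ← 5416
set_airspeed(27.49): V ← 27.49 m/s
set_airspeed(24.42): V ← 24.42 m/s
set_airspeed(35.1): V ← 35.1 m/s
adjust_throttle(+1583): rpm ← 5416 +1583 = 6999
adjust_throttle(+1661): rpm ← 6999 +1661 = 8660
adjust_airspeed(-5.94): V ← 35.1 -5.94 = 29.16 m/s
final state: V = 29.16 m/s, rpm = 8660 → n = rpm/60 = 144.333333 rev/s
J = V / (n·D) = 29.16 / (144.333333 × 0.743) = 0.271914
regime bands: climb J<0.6447 | cruise [0.6447, 1.2894) | windmill J≥1.2894
J = 0.2719 → climb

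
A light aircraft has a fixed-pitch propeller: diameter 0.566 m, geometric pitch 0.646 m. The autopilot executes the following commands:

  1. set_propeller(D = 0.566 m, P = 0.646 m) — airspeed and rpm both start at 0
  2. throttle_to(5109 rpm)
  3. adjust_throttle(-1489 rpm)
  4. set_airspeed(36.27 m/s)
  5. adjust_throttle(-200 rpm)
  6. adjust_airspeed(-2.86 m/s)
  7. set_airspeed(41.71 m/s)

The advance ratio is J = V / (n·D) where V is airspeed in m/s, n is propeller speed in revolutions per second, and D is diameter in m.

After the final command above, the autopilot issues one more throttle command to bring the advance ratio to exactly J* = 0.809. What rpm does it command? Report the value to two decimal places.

rpm = 5465.46

set_propeller: D = 0.566 m, P = 0.646 m (p = P/D = 1.141343); state ← (V=0, rpm=0)
throttle_to(5109): rpm ← 5109
adjust_throttle(-1489): rpm ← 5109 -1489 = 3620
set_airspeed(36.27): V ← 36.27 m/s
adjust_throttle(-200): rpm ← 3620 -200 = 3420
adjust_airspeed(-2.86): V ← 36.27 -2.86 = 33.41 m/s
set_airspeed(41.71): V ← 41.71 m/s
final state: V = 41.71 m/s, rpm = 3420 → n = rpm/60 = 57.000000 rev/s
target J* = 0.809; solve J* = V/(n·D) for n: n = V/(J*·D) = 41.71/(0.809 × 0.566) = 91.090951 rev/s
rpm = 60·n = 5465.457071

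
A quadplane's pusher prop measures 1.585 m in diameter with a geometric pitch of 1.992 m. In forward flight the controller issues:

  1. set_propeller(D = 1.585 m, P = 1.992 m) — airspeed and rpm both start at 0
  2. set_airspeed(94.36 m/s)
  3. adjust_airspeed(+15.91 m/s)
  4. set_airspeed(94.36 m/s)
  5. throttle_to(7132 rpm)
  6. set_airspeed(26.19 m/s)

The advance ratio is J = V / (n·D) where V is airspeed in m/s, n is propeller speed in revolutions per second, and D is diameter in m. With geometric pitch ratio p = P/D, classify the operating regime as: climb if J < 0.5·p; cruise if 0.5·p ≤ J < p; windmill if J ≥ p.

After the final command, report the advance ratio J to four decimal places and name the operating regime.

set_propeller: D = 1.585 m, P = 1.992 m (p = P/D = 1.256782); state ← (V=0, rpm=0)
set_airspeed(94.36): V ← 94.36 m/s
adjust_airspeed(+15.91): V ← 94.36 +15.91 = 110.27 m/s
set_airspeed(94.36): V ← 94.36 m/s
throttle_to(7132): rpm ← 7132
set_airspeed(26.19): V ← 26.19 m/s
final state: V = 26.19 m/s, rpm = 7132 → n = rpm/60 = 118.866667 rev/s
J = V / (n·D) = 26.19 / (118.866667 × 1.585) = 0.139010
regime bands: climb J<0.6284 | cruise [0.6284, 1.2568) | windmill J≥1.2568
J = 0.1390 → climb

J = 0.1390, regime = climb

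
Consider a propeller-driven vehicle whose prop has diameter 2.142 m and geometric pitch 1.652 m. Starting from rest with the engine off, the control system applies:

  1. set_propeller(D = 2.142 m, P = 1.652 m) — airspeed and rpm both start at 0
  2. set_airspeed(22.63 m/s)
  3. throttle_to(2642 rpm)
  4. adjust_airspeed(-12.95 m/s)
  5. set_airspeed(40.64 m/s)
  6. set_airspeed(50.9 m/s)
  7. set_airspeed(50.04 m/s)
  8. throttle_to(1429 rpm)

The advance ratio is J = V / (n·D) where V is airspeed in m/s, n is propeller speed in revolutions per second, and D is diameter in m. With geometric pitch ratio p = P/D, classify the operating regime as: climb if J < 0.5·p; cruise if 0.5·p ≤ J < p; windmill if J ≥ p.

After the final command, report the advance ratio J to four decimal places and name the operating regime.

set_propeller: D = 2.142 m, P = 1.652 m (p = P/D = 0.771242); state ← (V=0, rpm=0)
set_airspeed(22.63): V ← 22.63 m/s
throttle_to(2642): rpm ← 2642
adjust_airspeed(-12.95): V ← 22.63 -12.95 = 9.68 m/s
set_airspeed(40.64): V ← 40.64 m/s
set_airspeed(50.9): V ← 50.9 m/s
set_airspeed(50.04): V ← 50.04 m/s
throttle_to(1429): rpm ← 1429
final state: V = 50.04 m/s, rpm = 1429 → n = rpm/60 = 23.816667 rev/s
J = V / (n·D) = 50.04 / (23.816667 × 2.142) = 0.980882
regime bands: climb J<0.3856 | cruise [0.3856, 0.7712) | windmill J≥0.7712
J = 0.9809 → windmill

J = 0.9809, regime = windmill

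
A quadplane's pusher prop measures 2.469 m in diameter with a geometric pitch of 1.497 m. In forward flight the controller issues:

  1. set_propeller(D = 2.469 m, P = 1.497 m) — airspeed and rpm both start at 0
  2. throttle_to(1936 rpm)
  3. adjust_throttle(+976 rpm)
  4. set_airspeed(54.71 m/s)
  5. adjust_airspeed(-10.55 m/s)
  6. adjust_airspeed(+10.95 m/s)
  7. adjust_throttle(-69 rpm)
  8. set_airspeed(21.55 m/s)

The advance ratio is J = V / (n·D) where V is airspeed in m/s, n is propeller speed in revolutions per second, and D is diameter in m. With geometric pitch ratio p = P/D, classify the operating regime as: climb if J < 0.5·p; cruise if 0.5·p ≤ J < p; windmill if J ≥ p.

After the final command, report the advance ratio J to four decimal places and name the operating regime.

set_propeller: D = 2.469 m, P = 1.497 m (p = P/D = 0.606318); state ← (V=0, rpm=0)
throttle_to(1936): rpm ← 1936
adjust_throttle(+976): rpm ← 1936 +976 = 2912
set_airspeed(54.71): V ← 54.71 m/s
adjust_airspeed(-10.55): V ← 54.71 -10.55 = 44.16 m/s
adjust_airspeed(+10.95): V ← 44.16 +10.95 = 55.11 m/s
adjust_throttle(-69): rpm ← 2912 -69 = 2843
set_airspeed(21.55): V ← 21.55 m/s
final state: V = 21.55 m/s, rpm = 2843 → n = rpm/60 = 47.383333 rev/s
J = V / (n·D) = 21.55 / (47.383333 × 2.469) = 0.184205
regime bands: climb J<0.3032 | cruise [0.3032, 0.6063) | windmill J≥0.6063
J = 0.1842 → climb

J = 0.1842, regime = climb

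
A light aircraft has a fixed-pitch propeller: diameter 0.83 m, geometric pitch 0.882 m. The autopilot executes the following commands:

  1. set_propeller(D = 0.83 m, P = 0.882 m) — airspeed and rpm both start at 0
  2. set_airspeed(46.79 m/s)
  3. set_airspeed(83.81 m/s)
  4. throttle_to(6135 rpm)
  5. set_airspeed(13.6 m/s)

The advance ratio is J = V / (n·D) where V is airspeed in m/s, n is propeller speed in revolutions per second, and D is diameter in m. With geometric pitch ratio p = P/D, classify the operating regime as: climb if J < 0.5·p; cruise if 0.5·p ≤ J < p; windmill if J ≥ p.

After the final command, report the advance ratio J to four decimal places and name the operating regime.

set_propeller: D = 0.83 m, P = 0.882 m (p = P/D = 1.062651); state ← (V=0, rpm=0)
set_airspeed(46.79): V ← 46.79 m/s
set_airspeed(83.81): V ← 83.81 m/s
throttle_to(6135): rpm ← 6135
set_airspeed(13.6): V ← 13.6 m/s
final state: V = 13.6 m/s, rpm = 6135 → n = rpm/60 = 102.250000 rev/s
J = V / (n·D) = 13.6 / (102.250000 × 0.83) = 0.160250
regime bands: climb J<0.5313 | cruise [0.5313, 1.0627) | windmill J≥1.0627
J = 0.1602 → climb

J = 0.1602, regime = climb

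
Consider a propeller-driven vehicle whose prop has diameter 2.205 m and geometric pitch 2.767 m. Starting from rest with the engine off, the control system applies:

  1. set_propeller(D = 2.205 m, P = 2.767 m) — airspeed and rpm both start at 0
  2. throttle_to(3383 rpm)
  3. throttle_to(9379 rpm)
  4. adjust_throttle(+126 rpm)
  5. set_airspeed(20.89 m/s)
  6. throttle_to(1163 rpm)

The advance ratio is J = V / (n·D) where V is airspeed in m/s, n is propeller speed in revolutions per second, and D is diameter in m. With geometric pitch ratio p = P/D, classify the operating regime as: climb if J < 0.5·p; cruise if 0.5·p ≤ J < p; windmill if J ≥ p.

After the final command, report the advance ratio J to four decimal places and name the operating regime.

set_propeller: D = 2.205 m, P = 2.767 m (p = P/D = 1.254875); state ← (V=0, rpm=0)
throttle_to(3383): rpm ← 3383
throttle_to(9379): rpm ← 9379
adjust_throttle(+126): rpm ← 9379 +126 = 9505
set_airspeed(20.89): V ← 20.89 m/s
throttle_to(1163): rpm ← 1163
final state: V = 20.89 m/s, rpm = 1163 → n = rpm/60 = 19.383333 rev/s
J = V / (n·D) = 20.89 / (19.383333 × 2.205) = 0.488766
regime bands: climb J<0.6274 | cruise [0.6274, 1.2549) | windmill J≥1.2549
J = 0.4888 → climb

J = 0.4888, regime = climb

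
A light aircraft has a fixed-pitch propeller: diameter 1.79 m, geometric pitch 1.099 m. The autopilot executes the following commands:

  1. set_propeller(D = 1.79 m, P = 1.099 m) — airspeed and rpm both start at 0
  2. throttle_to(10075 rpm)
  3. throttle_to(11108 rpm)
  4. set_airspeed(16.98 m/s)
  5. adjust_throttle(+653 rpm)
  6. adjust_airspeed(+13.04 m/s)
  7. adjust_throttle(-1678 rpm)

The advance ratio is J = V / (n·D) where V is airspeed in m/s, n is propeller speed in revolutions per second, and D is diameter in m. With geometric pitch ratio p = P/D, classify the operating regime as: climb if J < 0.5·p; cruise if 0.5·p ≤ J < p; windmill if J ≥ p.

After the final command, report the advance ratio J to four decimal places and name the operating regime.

set_propeller: D = 1.79 m, P = 1.099 m (p = P/D = 0.613966); state ← (V=0, rpm=0)
throttle_to(10075): rpm ← 10075
throttle_to(11108): rpm ← 11108
set_airspeed(16.98): V ← 16.98 m/s
adjust_throttle(+653): rpm ← 11108 +653 = 11761
adjust_airspeed(+13.04): V ← 16.98 +13.04 = 30.02 m/s
adjust_throttle(-1678): rpm ← 11761 -1678 = 10083
final state: V = 30.02 m/s, rpm = 10083 → n = rpm/60 = 168.050000 rev/s
J = V / (n·D) = 30.02 / (168.050000 × 1.79) = 0.099797
regime bands: climb J<0.3070 | cruise [0.3070, 0.6140) | windmill J≥0.6140
J = 0.0998 → climb

J = 0.0998, regime = climb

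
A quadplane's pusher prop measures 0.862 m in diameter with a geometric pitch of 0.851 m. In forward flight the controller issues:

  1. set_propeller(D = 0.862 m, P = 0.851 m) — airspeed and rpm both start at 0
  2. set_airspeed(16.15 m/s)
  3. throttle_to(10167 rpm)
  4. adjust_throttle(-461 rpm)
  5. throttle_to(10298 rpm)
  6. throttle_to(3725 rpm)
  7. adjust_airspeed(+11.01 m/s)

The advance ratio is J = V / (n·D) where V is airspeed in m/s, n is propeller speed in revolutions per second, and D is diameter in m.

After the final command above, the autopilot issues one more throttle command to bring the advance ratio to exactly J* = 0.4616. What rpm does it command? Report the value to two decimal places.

rpm = 4095.51

set_propeller: D = 0.862 m, P = 0.851 m (p = P/D = 0.987239); state ← (V=0, rpm=0)
set_airspeed(16.15): V ← 16.15 m/s
throttle_to(10167): rpm ← 10167
adjust_throttle(-461): rpm ← 10167 -461 = 9706
throttle_to(10298): rpm ← 10298
throttle_to(3725): rpm ← 3725
adjust_airspeed(+11.01): V ← 16.15 +11.01 = 27.16 m/s
final state: V = 27.16 m/s, rpm = 3725 → n = rpm/60 = 62.083333 rev/s
target J* = 0.4616; solve J* = V/(n·D) for n: n = V/(J*·D) = 27.16/(0.4616 × 0.862) = 68.258494 rev/s
rpm = 60·n = 4095.509617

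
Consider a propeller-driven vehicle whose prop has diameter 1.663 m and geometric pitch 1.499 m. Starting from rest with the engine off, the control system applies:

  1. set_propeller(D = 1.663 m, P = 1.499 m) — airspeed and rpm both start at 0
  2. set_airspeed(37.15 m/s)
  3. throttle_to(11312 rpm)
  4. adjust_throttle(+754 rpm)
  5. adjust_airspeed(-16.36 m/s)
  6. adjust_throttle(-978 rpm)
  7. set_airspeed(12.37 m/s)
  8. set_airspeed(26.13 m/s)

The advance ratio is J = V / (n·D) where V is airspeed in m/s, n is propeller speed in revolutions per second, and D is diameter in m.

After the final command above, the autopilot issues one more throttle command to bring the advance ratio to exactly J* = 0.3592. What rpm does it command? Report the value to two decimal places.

rpm = 2624.59

set_propeller: D = 1.663 m, P = 1.499 m (p = P/D = 0.901383); state ← (V=0, rpm=0)
set_airspeed(37.15): V ← 37.15 m/s
throttle_to(11312): rpm ← 11312
adjust_throttle(+754): rpm ← 11312 +754 = 12066
adjust_airspeed(-16.36): V ← 37.15 -16.36 = 20.79 m/s
adjust_throttle(-978): rpm ← 12066 -978 = 11088
set_airspeed(12.37): V ← 12.37 m/s
set_airspeed(26.13): V ← 26.13 m/s
final state: V = 26.13 m/s, rpm = 11088 → n = rpm/60 = 184.800000 rev/s
target J* = 0.3592; solve J* = V/(n·D) for n: n = V/(J*·D) = 26.13/(0.3592 × 1.663) = 43.743228 rev/s
rpm = 60·n = 2624.593705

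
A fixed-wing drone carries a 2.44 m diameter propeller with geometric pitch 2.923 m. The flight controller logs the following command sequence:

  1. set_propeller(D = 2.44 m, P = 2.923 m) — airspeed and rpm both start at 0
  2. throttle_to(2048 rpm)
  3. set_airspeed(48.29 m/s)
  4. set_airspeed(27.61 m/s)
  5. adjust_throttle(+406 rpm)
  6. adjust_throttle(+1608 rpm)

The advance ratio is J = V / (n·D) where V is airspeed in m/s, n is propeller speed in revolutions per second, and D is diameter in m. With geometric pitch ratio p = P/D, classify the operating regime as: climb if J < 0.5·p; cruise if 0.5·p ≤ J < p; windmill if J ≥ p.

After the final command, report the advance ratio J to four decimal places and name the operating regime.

J = 0.1671, regime = climb

set_propeller: D = 2.44 m, P = 2.923 m (p = P/D = 1.197951); state ← (V=0, rpm=0)
throttle_to(2048): rpm ← 2048
set_airspeed(48.29): V ← 48.29 m/s
set_airspeed(27.61): V ← 27.61 m/s
adjust_throttle(+406): rpm ← 2048 +406 = 2454
adjust_throttle(+1608): rpm ← 2454 +1608 = 4062
final state: V = 27.61 m/s, rpm = 4062 → n = rpm/60 = 67.700000 rev/s
J = V / (n·D) = 27.61 / (67.700000 × 2.44) = 0.167143
regime bands: climb J<0.5990 | cruise [0.5990, 1.1980) | windmill J≥1.1980
J = 0.1671 → climb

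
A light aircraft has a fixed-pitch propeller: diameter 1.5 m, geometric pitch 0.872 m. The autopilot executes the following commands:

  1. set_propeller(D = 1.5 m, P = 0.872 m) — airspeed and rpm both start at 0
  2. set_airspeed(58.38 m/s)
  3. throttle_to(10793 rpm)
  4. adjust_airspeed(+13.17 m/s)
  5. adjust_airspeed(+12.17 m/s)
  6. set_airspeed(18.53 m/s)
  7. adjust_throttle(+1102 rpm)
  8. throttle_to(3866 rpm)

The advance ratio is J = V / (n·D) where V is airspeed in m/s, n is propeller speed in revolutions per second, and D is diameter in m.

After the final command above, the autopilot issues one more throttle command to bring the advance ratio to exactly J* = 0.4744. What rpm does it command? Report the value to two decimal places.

rpm = 1562.39

set_propeller: D = 1.5 m, P = 0.872 m (p = P/D = 0.581333); state ← (V=0, rpm=0)
set_airspeed(58.38): V ← 58.38 m/s
throttle_to(10793): rpm ← 10793
adjust_airspeed(+13.17): V ← 58.38 +13.17 = 71.55 m/s
adjust_airspeed(+12.17): V ← 71.55 +12.17 = 83.72 m/s
set_airspeed(18.53): V ← 18.53 m/s
adjust_throttle(+1102): rpm ← 10793 +1102 = 11895
throttle_to(3866): rpm ← 3866
final state: V = 18.53 m/s, rpm = 3866 → n = rpm/60 = 64.433333 rev/s
target J* = 0.4744; solve J* = V/(n·D) for n: n = V/(J*·D) = 18.53/(0.4744 × 1.5) = 26.039910 rev/s
rpm = 60·n = 1562.394604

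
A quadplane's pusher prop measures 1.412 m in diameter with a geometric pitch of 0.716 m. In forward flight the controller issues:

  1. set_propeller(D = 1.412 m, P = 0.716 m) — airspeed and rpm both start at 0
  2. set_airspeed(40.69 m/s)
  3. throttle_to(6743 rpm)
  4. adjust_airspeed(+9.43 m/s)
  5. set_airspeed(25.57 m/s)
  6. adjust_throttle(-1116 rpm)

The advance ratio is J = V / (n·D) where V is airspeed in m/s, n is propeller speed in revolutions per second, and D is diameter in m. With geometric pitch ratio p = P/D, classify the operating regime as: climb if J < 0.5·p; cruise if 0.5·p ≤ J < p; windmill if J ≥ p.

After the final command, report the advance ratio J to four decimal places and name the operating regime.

J = 0.1931, regime = climb

set_propeller: D = 1.412 m, P = 0.716 m (p = P/D = 0.507082); state ← (V=0, rpm=0)
set_airspeed(40.69): V ← 40.69 m/s
throttle_to(6743): rpm ← 6743
adjust_airspeed(+9.43): V ← 40.69 +9.43 = 50.12 m/s
set_airspeed(25.57): V ← 25.57 m/s
adjust_throttle(-1116): rpm ← 6743 -1116 = 5627
final state: V = 25.57 m/s, rpm = 5627 → n = rpm/60 = 93.783333 rev/s
J = V / (n·D) = 25.57 / (93.783333 × 1.412) = 0.193095
regime bands: climb J<0.2535 | cruise [0.2535, 0.5071) | windmill J≥0.5071
J = 0.1931 → climb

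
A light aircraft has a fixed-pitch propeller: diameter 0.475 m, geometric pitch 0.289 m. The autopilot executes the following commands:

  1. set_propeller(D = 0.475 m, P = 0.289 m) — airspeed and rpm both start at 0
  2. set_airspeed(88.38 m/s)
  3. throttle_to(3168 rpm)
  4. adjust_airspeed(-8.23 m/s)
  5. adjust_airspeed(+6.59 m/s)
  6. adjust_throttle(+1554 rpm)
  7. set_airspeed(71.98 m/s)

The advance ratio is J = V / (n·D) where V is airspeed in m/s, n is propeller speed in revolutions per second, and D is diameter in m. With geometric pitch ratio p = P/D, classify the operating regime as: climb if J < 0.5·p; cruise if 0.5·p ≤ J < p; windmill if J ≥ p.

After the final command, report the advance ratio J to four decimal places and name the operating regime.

J = 1.9255, regime = windmill

set_propeller: D = 0.475 m, P = 0.289 m (p = P/D = 0.608421); state ← (V=0, rpm=0)
set_airspeed(88.38): V ← 88.38 m/s
throttle_to(3168): rpm ← 3168
adjust_airspeed(-8.23): V ← 88.38 -8.23 = 80.15 m/s
adjust_airspeed(+6.59): V ← 80.15 +6.59 = 86.74 m/s
adjust_throttle(+1554): rpm ← 3168 +1554 = 4722
set_airspeed(71.98): V ← 71.98 m/s
final state: V = 71.98 m/s, rpm = 4722 → n = rpm/60 = 78.700000 rev/s
J = V / (n·D) = 71.98 / (78.700000 × 0.475) = 1.925500
regime bands: climb J<0.3042 | cruise [0.3042, 0.6084) | windmill J≥0.6084
J = 1.9255 → windmill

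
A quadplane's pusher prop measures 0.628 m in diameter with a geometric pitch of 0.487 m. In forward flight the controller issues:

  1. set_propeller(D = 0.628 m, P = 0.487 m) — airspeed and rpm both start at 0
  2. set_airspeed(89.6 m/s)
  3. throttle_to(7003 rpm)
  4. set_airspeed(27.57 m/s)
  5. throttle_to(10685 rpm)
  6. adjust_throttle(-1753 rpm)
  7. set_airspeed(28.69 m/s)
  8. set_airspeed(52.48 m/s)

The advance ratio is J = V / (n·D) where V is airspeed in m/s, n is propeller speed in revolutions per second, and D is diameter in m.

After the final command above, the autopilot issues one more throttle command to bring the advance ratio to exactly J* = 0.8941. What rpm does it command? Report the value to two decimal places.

rpm = 5607.89

set_propeller: D = 0.628 m, P = 0.487 m (p = P/D = 0.775478); state ← (V=0, rpm=0)
set_airspeed(89.6): V ← 89.6 m/s
throttle_to(7003): rpm ← 7003
set_airspeed(27.57): V ← 27.57 m/s
throttle_to(10685): rpm ← 10685
adjust_throttle(-1753): rpm ← 10685 -1753 = 8932
set_airspeed(28.69): V ← 28.69 m/s
set_airspeed(52.48): V ← 52.48 m/s
final state: V = 52.48 m/s, rpm = 8932 → n = rpm/60 = 148.866667 rev/s
target J* = 0.8941; solve J* = V/(n·D) for n: n = V/(J*·D) = 52.48/(0.8941 × 0.628) = 93.464801 rev/s
rpm = 60·n = 5607.888087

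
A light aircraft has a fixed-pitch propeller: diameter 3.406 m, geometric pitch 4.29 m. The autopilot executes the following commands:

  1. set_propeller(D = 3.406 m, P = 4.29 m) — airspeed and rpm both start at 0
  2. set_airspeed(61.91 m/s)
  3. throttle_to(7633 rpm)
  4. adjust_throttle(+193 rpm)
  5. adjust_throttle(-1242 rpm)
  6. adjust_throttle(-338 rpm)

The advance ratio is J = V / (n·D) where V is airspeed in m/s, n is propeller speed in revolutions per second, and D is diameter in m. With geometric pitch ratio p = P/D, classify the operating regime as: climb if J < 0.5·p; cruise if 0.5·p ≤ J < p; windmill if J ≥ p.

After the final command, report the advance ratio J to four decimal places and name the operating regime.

set_propeller: D = 3.406 m, P = 4.29 m (p = P/D = 1.259542); state ← (V=0, rpm=0)
set_airspeed(61.91): V ← 61.91 m/s
throttle_to(7633): rpm ← 7633
adjust_throttle(+193): rpm ← 7633 +193 = 7826
adjust_throttle(-1242): rpm ← 7826 -1242 = 6584
adjust_throttle(-338): rpm ← 6584 -338 = 6246
final state: V = 61.91 m/s, rpm = 6246 → n = rpm/60 = 104.100000 rev/s
J = V / (n·D) = 61.91 / (104.100000 × 3.406) = 0.174609
regime bands: climb J<0.6298 | cruise [0.6298, 1.2595) | windmill J≥1.2595
J = 0.1746 → climb

J = 0.1746, regime = climb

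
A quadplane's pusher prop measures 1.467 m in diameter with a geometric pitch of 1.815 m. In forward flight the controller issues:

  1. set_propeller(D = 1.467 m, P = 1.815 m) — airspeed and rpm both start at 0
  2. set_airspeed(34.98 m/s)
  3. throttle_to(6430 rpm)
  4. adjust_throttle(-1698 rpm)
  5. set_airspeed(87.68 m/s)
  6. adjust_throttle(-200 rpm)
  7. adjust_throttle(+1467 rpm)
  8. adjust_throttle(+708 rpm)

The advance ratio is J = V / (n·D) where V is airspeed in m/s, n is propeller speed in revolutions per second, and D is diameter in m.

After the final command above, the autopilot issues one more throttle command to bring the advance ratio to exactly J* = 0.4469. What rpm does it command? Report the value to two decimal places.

set_propeller: D = 1.467 m, P = 1.815 m (p = P/D = 1.237219); state ← (V=0, rpm=0)
set_airspeed(34.98): V ← 34.98 m/s
throttle_to(6430): rpm ← 6430
adjust_throttle(-1698): rpm ← 6430 -1698 = 4732
set_airspeed(87.68): V ← 87.68 m/s
adjust_throttle(-200): rpm ← 4732 -200 = 4532
adjust_throttle(+1467): rpm ← 4532 +1467 = 5999
adjust_throttle(+708): rpm ← 5999 +708 = 6707
final state: V = 87.68 m/s, rpm = 6707 → n = rpm/60 = 111.783333 rev/s
target J* = 0.4469; solve J* = V/(n·D) for n: n = V/(J*·D) = 87.68/(0.4469 × 1.467) = 133.739616 rev/s
rpm = 60·n = 8024.376974

rpm = 8024.38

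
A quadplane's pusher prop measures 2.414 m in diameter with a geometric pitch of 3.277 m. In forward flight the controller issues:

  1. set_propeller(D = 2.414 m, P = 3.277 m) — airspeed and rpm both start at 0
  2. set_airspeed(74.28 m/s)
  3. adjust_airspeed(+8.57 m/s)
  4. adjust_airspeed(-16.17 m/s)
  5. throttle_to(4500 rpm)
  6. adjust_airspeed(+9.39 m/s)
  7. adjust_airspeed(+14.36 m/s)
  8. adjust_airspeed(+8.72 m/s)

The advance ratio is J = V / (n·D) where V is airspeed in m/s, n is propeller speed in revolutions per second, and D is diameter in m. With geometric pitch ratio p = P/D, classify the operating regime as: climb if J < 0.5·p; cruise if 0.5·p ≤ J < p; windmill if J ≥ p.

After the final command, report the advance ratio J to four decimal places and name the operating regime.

J = 0.5476, regime = climb

set_propeller: D = 2.414 m, P = 3.277 m (p = P/D = 1.357498); state ← (V=0, rpm=0)
set_airspeed(74.28): V ← 74.28 m/s
adjust_airspeed(+8.57): V ← 74.28 +8.57 = 82.85 m/s
adjust_airspeed(-16.17): V ← 82.85 -16.17 = 66.68 m/s
throttle_to(4500): rpm ← 4500
adjust_airspeed(+9.39): V ← 66.68 +9.39 = 76.07 m/s
adjust_airspeed(+14.36): V ← 76.07 +14.36 = 90.43 m/s
adjust_airspeed(+8.72): V ← 90.43 +8.72 = 99.15 m/s
final state: V = 99.15 m/s, rpm = 4500 → n = rpm/60 = 75.000000 rev/s
J = V / (n·D) = 99.15 / (75.000000 × 2.414) = 0.547639
regime bands: climb J<0.6787 | cruise [0.6787, 1.3575) | windmill J≥1.3575
J = 0.5476 → climb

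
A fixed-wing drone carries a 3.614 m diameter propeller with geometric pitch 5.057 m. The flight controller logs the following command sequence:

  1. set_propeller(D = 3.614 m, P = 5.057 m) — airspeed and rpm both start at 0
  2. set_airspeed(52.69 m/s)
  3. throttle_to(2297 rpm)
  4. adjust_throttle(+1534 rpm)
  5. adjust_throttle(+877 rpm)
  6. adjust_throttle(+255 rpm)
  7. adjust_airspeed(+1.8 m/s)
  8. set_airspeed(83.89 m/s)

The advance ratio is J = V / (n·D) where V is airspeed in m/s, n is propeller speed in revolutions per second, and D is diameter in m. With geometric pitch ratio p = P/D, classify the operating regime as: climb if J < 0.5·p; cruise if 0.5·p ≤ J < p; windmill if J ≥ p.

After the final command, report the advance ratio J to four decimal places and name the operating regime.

set_propeller: D = 3.614 m, P = 5.057 m (p = P/D = 1.399281); state ← (V=0, rpm=0)
set_airspeed(52.69): V ← 52.69 m/s
throttle_to(2297): rpm ← 2297
adjust_throttle(+1534): rpm ← 2297 +1534 = 3831
adjust_throttle(+877): rpm ← 3831 +877 = 4708
adjust_throttle(+255): rpm ← 4708 +255 = 4963
adjust_airspeed(+1.8): V ← 52.69 +1.8 = 54.49 m/s
set_airspeed(83.89): V ← 83.89 m/s
final state: V = 83.89 m/s, rpm = 4963 → n = rpm/60 = 82.716667 rev/s
J = V / (n·D) = 83.89 / (82.716667 × 3.614) = 0.280627
regime bands: climb J<0.6996 | cruise [0.6996, 1.3993) | windmill J≥1.3993
J = 0.2806 → climb

J = 0.2806, regime = climb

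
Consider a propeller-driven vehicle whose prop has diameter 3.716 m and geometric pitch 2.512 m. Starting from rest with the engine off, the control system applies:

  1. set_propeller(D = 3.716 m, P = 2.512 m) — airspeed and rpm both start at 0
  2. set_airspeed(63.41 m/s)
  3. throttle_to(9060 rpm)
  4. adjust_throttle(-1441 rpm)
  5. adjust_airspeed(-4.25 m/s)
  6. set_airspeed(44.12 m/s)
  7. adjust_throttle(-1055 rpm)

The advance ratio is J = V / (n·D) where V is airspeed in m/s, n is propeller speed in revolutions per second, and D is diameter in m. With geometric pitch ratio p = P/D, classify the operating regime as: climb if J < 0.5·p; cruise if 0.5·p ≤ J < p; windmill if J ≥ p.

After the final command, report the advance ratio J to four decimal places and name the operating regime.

J = 0.1085, regime = climb

set_propeller: D = 3.716 m, P = 2.512 m (p = P/D = 0.675996); state ← (V=0, rpm=0)
set_airspeed(63.41): V ← 63.41 m/s
throttle_to(9060): rpm ← 9060
adjust_throttle(-1441): rpm ← 9060 -1441 = 7619
adjust_airspeed(-4.25): V ← 63.41 -4.25 = 59.16 m/s
set_airspeed(44.12): V ← 44.12 m/s
adjust_throttle(-1055): rpm ← 7619 -1055 = 6564
final state: V = 44.12 m/s, rpm = 6564 → n = rpm/60 = 109.400000 rev/s
J = V / (n·D) = 44.12 / (109.400000 × 3.716) = 0.108528
regime bands: climb J<0.3380 | cruise [0.3380, 0.6760) | windmill J≥0.6760
J = 0.1085 → climb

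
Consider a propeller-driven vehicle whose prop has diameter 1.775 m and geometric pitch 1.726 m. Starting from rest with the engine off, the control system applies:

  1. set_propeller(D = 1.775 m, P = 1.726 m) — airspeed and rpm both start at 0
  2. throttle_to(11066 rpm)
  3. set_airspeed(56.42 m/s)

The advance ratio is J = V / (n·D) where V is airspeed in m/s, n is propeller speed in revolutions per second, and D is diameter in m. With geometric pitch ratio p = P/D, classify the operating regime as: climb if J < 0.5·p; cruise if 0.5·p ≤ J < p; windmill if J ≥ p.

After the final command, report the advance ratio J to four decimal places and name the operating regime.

J = 0.1723, regime = climb

set_propeller: D = 1.775 m, P = 1.726 m (p = P/D = 0.972394); state ← (V=0, rpm=0)
throttle_to(11066): rpm ← 11066
set_airspeed(56.42): V ← 56.42 m/s
final state: V = 56.42 m/s, rpm = 11066 → n = rpm/60 = 184.433333 rev/s
J = V / (n·D) = 56.42 / (184.433333 × 1.775) = 0.172344
regime bands: climb J<0.4862 | cruise [0.4862, 0.9724) | windmill J≥0.9724
J = 0.1723 → climb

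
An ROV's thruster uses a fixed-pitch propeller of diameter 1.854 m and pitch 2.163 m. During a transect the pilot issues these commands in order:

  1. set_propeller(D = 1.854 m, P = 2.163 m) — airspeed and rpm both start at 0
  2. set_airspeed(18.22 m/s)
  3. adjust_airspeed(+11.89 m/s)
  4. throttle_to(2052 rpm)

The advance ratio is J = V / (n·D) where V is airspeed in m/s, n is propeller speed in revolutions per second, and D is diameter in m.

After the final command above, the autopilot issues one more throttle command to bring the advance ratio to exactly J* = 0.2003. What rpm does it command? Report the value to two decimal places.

set_propeller: D = 1.854 m, P = 2.163 m (p = P/D = 1.166667); state ← (V=0, rpm=0)
set_airspeed(18.22): V ← 18.22 m/s
adjust_airspeed(+11.89): V ← 18.22 +11.89 = 30.11 m/s
throttle_to(2052): rpm ← 2052
final state: V = 30.11 m/s, rpm = 2052 → n = rpm/60 = 34.200000 rev/s
target J* = 0.2003; solve J* = V/(n·D) for n: n = V/(J*·D) = 30.11/(0.2003 × 1.854) = 81.081183 rev/s
rpm = 60·n = 4864.870978

rpm = 4864.87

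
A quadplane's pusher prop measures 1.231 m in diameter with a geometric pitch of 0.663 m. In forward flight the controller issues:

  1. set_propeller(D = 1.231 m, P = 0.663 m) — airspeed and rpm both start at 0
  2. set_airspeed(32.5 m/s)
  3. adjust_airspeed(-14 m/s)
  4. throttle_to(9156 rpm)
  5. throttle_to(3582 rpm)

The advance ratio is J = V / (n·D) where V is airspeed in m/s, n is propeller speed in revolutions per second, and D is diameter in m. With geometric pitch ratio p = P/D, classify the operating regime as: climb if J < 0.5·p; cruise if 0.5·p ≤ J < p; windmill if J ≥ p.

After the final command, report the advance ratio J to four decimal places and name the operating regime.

J = 0.2517, regime = climb

set_propeller: D = 1.231 m, P = 0.663 m (p = P/D = 0.538587); state ← (V=0, rpm=0)
set_airspeed(32.5): V ← 32.5 m/s
adjust_airspeed(-14): V ← 32.5 -14 = 18.5 m/s
throttle_to(9156): rpm ← 9156
throttle_to(3582): rpm ← 3582
final state: V = 18.5 m/s, rpm = 3582 → n = rpm/60 = 59.700000 rev/s
J = V / (n·D) = 18.5 / (59.700000 × 1.231) = 0.251733
regime bands: climb J<0.2693 | cruise [0.2693, 0.5386) | windmill J≥0.5386
J = 0.2517 → climb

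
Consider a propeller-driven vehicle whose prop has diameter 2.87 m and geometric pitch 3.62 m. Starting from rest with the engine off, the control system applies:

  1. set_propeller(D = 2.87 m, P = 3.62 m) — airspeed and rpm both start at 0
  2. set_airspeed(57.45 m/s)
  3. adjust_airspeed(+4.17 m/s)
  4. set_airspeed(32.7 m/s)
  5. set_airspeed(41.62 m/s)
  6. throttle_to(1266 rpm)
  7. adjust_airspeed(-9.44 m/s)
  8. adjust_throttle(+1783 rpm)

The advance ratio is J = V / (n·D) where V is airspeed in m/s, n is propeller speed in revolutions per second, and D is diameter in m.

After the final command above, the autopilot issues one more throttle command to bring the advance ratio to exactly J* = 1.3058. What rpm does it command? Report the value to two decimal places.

rpm = 515.20

set_propeller: D = 2.87 m, P = 3.62 m (p = P/D = 1.261324); state ← (V=0, rpm=0)
set_airspeed(57.45): V ← 57.45 m/s
adjust_airspeed(+4.17): V ← 57.45 +4.17 = 61.62 m/s
set_airspeed(32.7): V ← 32.7 m/s
set_airspeed(41.62): V ← 41.62 m/s
throttle_to(1266): rpm ← 1266
adjust_airspeed(-9.44): V ← 41.62 -9.44 = 32.18 m/s
adjust_throttle(+1783): rpm ← 1266 +1783 = 3049
final state: V = 32.18 m/s, rpm = 3049 → n = rpm/60 = 50.816667 rev/s
target J* = 1.3058; solve J* = V/(n·D) for n: n = V/(J*·D) = 32.18/(1.3058 × 2.87) = 8.586724 rev/s
rpm = 60·n = 515.203410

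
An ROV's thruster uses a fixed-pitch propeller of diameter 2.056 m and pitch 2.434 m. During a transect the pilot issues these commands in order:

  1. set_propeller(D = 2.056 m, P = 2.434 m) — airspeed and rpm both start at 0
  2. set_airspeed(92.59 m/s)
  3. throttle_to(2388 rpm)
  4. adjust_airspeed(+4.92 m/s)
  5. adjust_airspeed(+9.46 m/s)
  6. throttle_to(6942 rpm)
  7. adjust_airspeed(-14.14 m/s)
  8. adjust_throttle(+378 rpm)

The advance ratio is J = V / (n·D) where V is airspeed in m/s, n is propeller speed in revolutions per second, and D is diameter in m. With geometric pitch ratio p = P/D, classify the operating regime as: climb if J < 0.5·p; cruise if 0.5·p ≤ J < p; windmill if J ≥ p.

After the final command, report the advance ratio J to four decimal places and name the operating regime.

J = 0.3701, regime = climb

set_propeller: D = 2.056 m, P = 2.434 m (p = P/D = 1.183852); state ← (V=0, rpm=0)
set_airspeed(92.59): V ← 92.59 m/s
throttle_to(2388): rpm ← 2388
adjust_airspeed(+4.92): V ← 92.59 +4.92 = 97.51 m/s
adjust_airspeed(+9.46): V ← 97.51 +9.46 = 106.97 m/s
throttle_to(6942): rpm ← 6942
adjust_airspeed(-14.14): V ← 106.97 -14.14 = 92.83 m/s
adjust_throttle(+378): rpm ← 6942 +378 = 7320
final state: V = 92.83 m/s, rpm = 7320 → n = rpm/60 = 122.000000 rev/s
J = V / (n·D) = 92.83 / (122.000000 × 2.056) = 0.370088
regime bands: climb J<0.5919 | cruise [0.5919, 1.1839) | windmill J≥1.1839
J = 0.3701 → climb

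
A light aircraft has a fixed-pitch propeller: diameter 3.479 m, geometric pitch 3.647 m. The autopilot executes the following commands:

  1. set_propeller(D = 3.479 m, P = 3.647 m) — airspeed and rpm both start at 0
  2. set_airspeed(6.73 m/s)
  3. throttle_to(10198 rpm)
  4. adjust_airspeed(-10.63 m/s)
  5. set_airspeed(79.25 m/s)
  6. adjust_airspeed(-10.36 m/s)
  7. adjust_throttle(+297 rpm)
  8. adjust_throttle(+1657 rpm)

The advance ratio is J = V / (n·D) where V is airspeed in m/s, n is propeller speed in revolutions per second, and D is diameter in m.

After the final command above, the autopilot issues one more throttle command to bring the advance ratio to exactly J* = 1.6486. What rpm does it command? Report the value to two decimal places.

rpm = 720.67

set_propeller: D = 3.479 m, P = 3.647 m (p = P/D = 1.048290); state ← (V=0, rpm=0)
set_airspeed(6.73): V ← 6.73 m/s
throttle_to(10198): rpm ← 10198
adjust_airspeed(-10.63): V ← 6.73 -10.63 = -3.9 m/s
set_airspeed(79.25): V ← 79.25 m/s
adjust_airspeed(-10.36): V ← 79.25 -10.36 = 68.89 m/s
adjust_throttle(+297): rpm ← 10198 +297 = 10495
adjust_throttle(+1657): rpm ← 10495 +1657 = 12152
final state: V = 68.89 m/s, rpm = 12152 → n = rpm/60 = 202.533333 rev/s
target J* = 1.6486; solve J* = V/(n·D) for n: n = V/(J*·D) = 68.89/(1.6486 × 3.479) = 12.011202 rev/s
rpm = 60·n = 720.672103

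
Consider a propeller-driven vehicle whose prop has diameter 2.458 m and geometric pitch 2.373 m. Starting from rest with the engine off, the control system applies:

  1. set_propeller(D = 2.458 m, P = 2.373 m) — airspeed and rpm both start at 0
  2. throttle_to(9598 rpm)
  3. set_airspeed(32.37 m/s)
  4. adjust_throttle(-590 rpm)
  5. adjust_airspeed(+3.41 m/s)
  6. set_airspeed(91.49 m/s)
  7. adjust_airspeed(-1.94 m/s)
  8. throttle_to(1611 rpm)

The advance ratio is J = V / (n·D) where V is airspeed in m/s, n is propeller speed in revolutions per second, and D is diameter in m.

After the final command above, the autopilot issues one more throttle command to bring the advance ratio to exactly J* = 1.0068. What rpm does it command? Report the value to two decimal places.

rpm = 2171.16

set_propeller: D = 2.458 m, P = 2.373 m (p = P/D = 0.965419); state ← (V=0, rpm=0)
throttle_to(9598): rpm ← 9598
set_airspeed(32.37): V ← 32.37 m/s
adjust_throttle(-590): rpm ← 9598 -590 = 9008
adjust_airspeed(+3.41): V ← 32.37 +3.41 = 35.78 m/s
set_airspeed(91.49): V ← 91.49 m/s
adjust_airspeed(-1.94): V ← 91.49 -1.94 = 89.55 m/s
throttle_to(1611): rpm ← 1611
final state: V = 89.55 m/s, rpm = 1611 → n = rpm/60 = 26.850000 rev/s
target J* = 1.0068; solve J* = V/(n·D) for n: n = V/(J*·D) = 89.55/(1.0068 × 2.458) = 36.185994 rev/s
rpm = 60·n = 2171.159630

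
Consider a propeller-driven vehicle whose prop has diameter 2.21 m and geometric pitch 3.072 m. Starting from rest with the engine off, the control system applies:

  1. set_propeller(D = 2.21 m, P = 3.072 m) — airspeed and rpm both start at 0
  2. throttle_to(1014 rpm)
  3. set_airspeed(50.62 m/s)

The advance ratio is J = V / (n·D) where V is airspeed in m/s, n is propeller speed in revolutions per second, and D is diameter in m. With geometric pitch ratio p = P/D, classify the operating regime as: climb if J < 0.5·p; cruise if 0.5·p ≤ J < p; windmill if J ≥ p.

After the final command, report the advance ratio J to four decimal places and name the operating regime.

set_propeller: D = 2.21 m, P = 3.072 m (p = P/D = 1.390045); state ← (V=0, rpm=0)
throttle_to(1014): rpm ← 1014
set_airspeed(50.62): V ← 50.62 m/s
final state: V = 50.62 m/s, rpm = 1014 → n = rpm/60 = 16.900000 rev/s
J = V / (n·D) = 50.62 / (16.900000 × 2.21) = 1.355324
regime bands: climb J<0.6950 | cruise [0.6950, 1.3900) | windmill J≥1.3900
J = 1.3553 → cruise

J = 1.3553, regime = cruise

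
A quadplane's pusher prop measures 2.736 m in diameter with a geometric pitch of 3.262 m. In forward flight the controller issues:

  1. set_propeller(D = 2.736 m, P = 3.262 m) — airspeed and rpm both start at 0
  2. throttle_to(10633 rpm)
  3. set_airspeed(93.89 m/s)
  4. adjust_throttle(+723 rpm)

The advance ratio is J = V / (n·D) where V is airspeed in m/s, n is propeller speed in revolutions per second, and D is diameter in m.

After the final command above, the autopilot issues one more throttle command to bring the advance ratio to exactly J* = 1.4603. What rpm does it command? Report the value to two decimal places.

rpm = 1409.98

set_propeller: D = 2.736 m, P = 3.262 m (p = P/D = 1.192251); state ← (V=0, rpm=0)
throttle_to(10633): rpm ← 10633
set_airspeed(93.89): V ← 93.89 m/s
adjust_throttle(+723): rpm ← 10633 +723 = 11356
final state: V = 93.89 m/s, rpm = 11356 → n = rpm/60 = 189.266667 rev/s
target J* = 1.4603; solve J* = V/(n·D) for n: n = V/(J*·D) = 93.89/(1.4603 × 2.736) = 23.499637 rev/s
rpm = 60·n = 1409.978243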